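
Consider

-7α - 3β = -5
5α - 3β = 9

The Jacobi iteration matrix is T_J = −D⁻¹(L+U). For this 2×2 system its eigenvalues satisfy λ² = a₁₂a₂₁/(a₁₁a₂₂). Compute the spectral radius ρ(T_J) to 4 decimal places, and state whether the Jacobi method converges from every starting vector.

a₁₂a₂₁/(a₁₁a₂₂) = (-3)·(5) / ((-7)·(-3)) = -0.714286
ρ = √|-0.714286| = √0.714286 = 0.8452
ρ < 1, so Jacobi converges

0.8452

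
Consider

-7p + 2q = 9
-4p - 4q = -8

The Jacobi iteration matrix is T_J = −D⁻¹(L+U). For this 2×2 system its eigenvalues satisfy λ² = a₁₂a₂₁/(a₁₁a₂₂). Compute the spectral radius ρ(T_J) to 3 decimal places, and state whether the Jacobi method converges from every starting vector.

0.535

a₁₂a₂₁/(a₁₁a₂₂) = (2)·(-4) / ((-7)·(-4)) = -0.285714
ρ = √|-0.285714| = √0.285714 = 0.535
ρ < 1, so Jacobi converges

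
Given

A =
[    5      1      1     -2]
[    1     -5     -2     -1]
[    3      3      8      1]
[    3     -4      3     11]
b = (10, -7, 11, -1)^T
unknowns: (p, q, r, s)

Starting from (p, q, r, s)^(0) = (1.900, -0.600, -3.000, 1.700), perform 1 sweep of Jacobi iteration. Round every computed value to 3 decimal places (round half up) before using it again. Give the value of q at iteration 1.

2.640

Iteration 1:
  p = (10 - (1)·-0.600 - (1)·-3.000 - (-2)·1.700) / (5) = 3.400
  q = (-7 - (1)·1.900 - (-2)·-3.000 - (-1)·1.700) / (-5) = 2.640
  r = (11 - (3)·1.900 - (3)·-0.600 - (1)·1.700) / (8) = 0.675
  s = (-1 - (3)·1.900 - (-4)·-0.600 - (3)·-3.000) / (11) = -0.009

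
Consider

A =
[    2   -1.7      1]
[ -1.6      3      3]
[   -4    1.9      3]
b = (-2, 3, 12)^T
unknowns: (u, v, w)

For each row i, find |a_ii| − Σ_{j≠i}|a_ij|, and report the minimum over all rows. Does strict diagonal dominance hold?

-2.9

row 1: |2| − (1.7+1) = -0.7
row 2: |3| − (1.6+3) = -1.6
row 3: |3| − (4+1.9) = -2.9
minimum over rows = -2.9 → not strictly diagonally dominant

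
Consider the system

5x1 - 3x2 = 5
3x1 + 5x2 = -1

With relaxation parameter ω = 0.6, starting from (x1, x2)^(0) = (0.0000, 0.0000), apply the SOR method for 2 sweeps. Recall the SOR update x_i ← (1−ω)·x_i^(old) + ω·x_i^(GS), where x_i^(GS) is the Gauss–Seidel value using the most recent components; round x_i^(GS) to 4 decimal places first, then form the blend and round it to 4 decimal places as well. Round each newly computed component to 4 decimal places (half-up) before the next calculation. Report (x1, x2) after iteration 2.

(0.7190, -0.5132)

Iteration 1:
  x1: GS value = (5 - (-3)·0.0000) / (5) = 1.0000;  x1 ← (1−ω)·0.0000 + ω·1.0000 = 0.6000
  x2: GS value = (-1 - (3)·0.6000) / (5) = -0.5600;  x2 ← (1−ω)·0.0000 + ω·-0.5600 = -0.3360
Iteration 2:
  x1: GS value = (5 - (-3)·-0.3360) / (5) = 0.7984;  x1 ← (1−ω)·0.6000 + ω·0.7984 = 0.7190
  x2: GS value = (-1 - (3)·0.7190) / (5) = -0.6314;  x2 ← (1−ω)·-0.3360 + ω·-0.6314 = -0.5132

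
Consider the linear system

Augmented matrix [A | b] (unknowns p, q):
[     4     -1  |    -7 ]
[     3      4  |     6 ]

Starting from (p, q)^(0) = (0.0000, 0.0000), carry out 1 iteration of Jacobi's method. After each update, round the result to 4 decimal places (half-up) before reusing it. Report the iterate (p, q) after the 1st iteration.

Iteration 1:
  p = (-7 - (-1)·0.0000) / (4) = -1.7500
  q = (6 - (3)·0.0000) / (4) = 1.5000

(-1.7500, 1.5000)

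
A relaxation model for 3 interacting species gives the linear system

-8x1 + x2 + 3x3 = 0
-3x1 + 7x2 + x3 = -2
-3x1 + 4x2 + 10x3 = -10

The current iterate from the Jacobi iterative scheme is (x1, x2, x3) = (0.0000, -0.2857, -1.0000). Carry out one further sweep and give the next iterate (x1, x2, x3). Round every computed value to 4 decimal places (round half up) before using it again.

One sweep:
  x1 = (0 - (1)·-0.2857 - (3)·-1.0000) / (-8) = -0.4107
  x2 = (-2 - (-3)·0.0000 - (1)·-1.0000) / (7) = -0.1429
  x3 = (-10 - (-3)·0.0000 - (4)·-0.2857) / (10) = -0.8857

(-0.4107, -0.1429, -0.8857)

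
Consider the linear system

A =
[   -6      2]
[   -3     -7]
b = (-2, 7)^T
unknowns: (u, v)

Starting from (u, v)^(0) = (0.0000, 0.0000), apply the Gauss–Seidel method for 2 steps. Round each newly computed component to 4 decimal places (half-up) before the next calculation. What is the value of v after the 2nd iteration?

-0.9796

Iteration 1:
  u = (-2 - (2)·0.0000) / (-6) = 0.3333
  v = (7 - (-3)·0.3333) / (-7) = -1.1428
Iteration 2:
  u = (-2 - (2)·-1.1428) / (-6) = -0.0476
  v = (7 - (-3)·-0.0476) / (-7) = -0.9796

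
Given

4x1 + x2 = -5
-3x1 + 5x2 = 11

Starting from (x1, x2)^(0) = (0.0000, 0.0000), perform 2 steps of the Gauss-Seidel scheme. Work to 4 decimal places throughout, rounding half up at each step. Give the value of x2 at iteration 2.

1.2325

Iteration 1:
  x1 = (-5 - (1)·0.0000) / (4) = -1.2500
  x2 = (11 - (-3)·-1.2500) / (5) = 1.4500
Iteration 2:
  x1 = (-5 - (1)·1.4500) / (4) = -1.6125
  x2 = (11 - (-3)·-1.6125) / (5) = 1.2325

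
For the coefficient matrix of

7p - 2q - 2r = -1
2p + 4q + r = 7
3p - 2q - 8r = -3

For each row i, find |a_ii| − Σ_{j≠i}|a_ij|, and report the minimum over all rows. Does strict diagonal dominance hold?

row 1: |7| − (2+2) = 3
row 2: |4| − (2+1) = 1
row 3: |-8| − (3+2) = 3
minimum over rows = 1 → strictly diagonally dominant (convergence guaranteed)

1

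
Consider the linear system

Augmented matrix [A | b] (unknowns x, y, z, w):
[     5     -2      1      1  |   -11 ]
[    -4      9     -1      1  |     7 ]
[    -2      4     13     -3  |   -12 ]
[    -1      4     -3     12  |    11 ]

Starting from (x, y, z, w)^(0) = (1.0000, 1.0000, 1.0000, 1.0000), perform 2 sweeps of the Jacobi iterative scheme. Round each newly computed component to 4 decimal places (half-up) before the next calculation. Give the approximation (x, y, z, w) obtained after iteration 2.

Iteration 1:
  x = (-11 - (-2)·1.0000 - (1)·1.0000 - (1)·1.0000) / (5) = -2.2000
  y = (7 - (-4)·1.0000 - (-1)·1.0000 - (1)·1.0000) / (9) = 1.2222
  z = (-12 - (-2)·1.0000 - (4)·1.0000 - (-3)·1.0000) / (13) = -0.8462
  w = (11 - (-1)·1.0000 - (4)·1.0000 - (-3)·1.0000) / (12) = 0.9167
Iteration 2:
  x = (-11 - (-2)·1.2222 - (1)·-0.8462 - (1)·0.9167) / (5) = -1.7252
  y = (7 - (-4)·-2.2000 - (-1)·-0.8462 - (1)·0.9167) / (9) = -0.3959
  z = (-12 - (-2)·-2.2000 - (4)·1.2222 - (-3)·0.9167) / (13) = -1.4261
  w = (11 - (-1)·-2.2000 - (4)·1.2222 - (-3)·-0.8462) / (12) = 0.1144

(-1.7252, -0.3959, -1.4261, 0.1144)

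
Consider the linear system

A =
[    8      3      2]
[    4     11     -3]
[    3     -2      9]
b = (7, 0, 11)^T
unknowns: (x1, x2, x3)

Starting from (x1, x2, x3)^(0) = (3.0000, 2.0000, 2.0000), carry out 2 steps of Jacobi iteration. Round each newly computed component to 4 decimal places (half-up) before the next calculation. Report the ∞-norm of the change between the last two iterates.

1.2879

Iteration 1:
  x1 = (7 - (3)·2.0000 - (2)·2.0000) / (8) = -0.3750
  x2 = (0 - (4)·3.0000 - (-3)·2.0000) / (11) = -0.5455
  x3 = (11 - (3)·3.0000 - (-2)·2.0000) / (9) = 0.6667
Iteration 2:
  x1 = (7 - (3)·-0.5455 - (2)·0.6667) / (8) = 0.9129
  x2 = (0 - (4)·-0.3750 - (-3)·0.6667) / (11) = 0.3182
  x3 = (11 - (3)·-0.3750 - (-2)·-0.5455) / (9) = 1.2260
Change: (1.2879, 0.8637, 0.5593) → max |·| = 1.2879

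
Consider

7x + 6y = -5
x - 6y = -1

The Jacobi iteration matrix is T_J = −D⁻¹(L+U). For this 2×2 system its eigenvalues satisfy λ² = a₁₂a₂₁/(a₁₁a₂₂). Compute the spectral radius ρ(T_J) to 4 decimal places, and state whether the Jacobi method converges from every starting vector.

a₁₂a₂₁/(a₁₁a₂₂) = (6)·(1) / ((7)·(-6)) = -0.142857
ρ = √|-0.142857| = √0.142857 = 0.3780
ρ < 1, so Jacobi converges

0.3780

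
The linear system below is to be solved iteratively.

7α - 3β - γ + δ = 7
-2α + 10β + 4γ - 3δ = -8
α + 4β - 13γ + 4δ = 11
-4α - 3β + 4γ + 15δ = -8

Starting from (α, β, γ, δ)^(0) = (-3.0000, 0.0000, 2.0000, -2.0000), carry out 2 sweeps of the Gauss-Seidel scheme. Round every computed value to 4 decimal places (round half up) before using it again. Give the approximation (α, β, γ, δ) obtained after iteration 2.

(-0.0855, -0.0425, -0.8594, -0.3355)

Iteration 1:
  α = (7 - (-3)·0.0000 - (-1)·2.0000 - (1)·-2.0000) / (7) = 1.5714
  β = (-8 - (-2)·1.5714 - (4)·2.0000 - (-3)·-2.0000) / (10) = -1.8857
  γ = (11 - (1)·1.5714 - (4)·-1.8857 - (4)·-2.0000) / (-13) = -1.9209
  δ = (-8 - (-4)·1.5714 - (-3)·-1.8857 - (4)·-1.9209) / (15) = 0.0208
Iteration 2:
  α = (7 - (-3)·-1.8857 - (-1)·-1.9209 - (1)·0.0208) / (7) = -0.0855
  β = (-8 - (-2)·-0.0855 - (4)·-1.9209 - (-3)·0.0208) / (10) = -0.0425
  γ = (11 - (1)·-0.0855 - (4)·-0.0425 - (4)·0.0208) / (-13) = -0.8594
  δ = (-8 - (-4)·-0.0855 - (-3)·-0.0425 - (4)·-0.8594) / (15) = -0.3355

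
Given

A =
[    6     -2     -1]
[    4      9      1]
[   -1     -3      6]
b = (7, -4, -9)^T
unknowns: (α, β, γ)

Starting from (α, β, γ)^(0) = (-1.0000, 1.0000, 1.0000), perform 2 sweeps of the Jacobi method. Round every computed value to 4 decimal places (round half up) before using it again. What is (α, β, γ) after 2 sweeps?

(0.9352, -1.0556, -1.2778)

Iteration 1:
  α = (7 - (-2)·1.0000 - (-1)·1.0000) / (6) = 1.6667
  β = (-4 - (4)·-1.0000 - (1)·1.0000) / (9) = -0.1111
  γ = (-9 - (-1)·-1.0000 - (-3)·1.0000) / (6) = -1.1667
Iteration 2:
  α = (7 - (-2)·-0.1111 - (-1)·-1.1667) / (6) = 0.9352
  β = (-4 - (4)·1.6667 - (1)·-1.1667) / (9) = -1.0556
  γ = (-9 - (-1)·1.6667 - (-3)·-0.1111) / (6) = -1.2778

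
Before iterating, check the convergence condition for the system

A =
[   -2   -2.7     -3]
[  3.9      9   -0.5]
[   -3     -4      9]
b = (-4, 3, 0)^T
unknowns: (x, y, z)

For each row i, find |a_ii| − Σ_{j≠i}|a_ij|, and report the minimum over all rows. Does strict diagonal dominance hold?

row 1: |-2| − (2.7+3) = -3.7
row 2: |9| − (3.9+0.5) = 4.6
row 3: |9| − (3+4) = 2
minimum over rows = -3.7 → not strictly diagonally dominant

-3.7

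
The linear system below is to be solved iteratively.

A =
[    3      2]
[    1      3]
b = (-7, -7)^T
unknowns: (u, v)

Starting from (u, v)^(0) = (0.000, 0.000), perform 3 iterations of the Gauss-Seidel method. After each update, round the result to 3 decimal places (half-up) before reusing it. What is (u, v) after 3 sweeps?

Iteration 1:
  u = (-7 - (2)·0.000) / (3) = -2.333
  v = (-7 - (1)·-2.333) / (3) = -1.556
Iteration 2:
  u = (-7 - (2)·-1.556) / (3) = -1.296
  v = (-7 - (1)·-1.296) / (3) = -1.901
Iteration 3:
  u = (-7 - (2)·-1.901) / (3) = -1.066
  v = (-7 - (1)·-1.066) / (3) = -1.978

(-1.066, -1.978)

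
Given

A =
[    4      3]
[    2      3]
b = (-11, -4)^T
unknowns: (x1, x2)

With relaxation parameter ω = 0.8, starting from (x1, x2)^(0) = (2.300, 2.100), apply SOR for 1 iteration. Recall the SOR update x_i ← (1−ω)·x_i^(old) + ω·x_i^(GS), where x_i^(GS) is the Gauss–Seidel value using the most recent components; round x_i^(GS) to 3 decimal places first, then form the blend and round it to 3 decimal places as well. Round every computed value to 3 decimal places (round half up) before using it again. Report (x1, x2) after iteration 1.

(-3.000, 0.954)

Iteration 1:
  x1: GS value = (-11 - (3)·2.100) / (4) = -4.325;  x1 ← (1−ω)·2.300 + ω·-4.325 = -3.000
  x2: GS value = (-4 - (2)·-3.000) / (3) = 0.667;  x2 ← (1−ω)·2.100 + ω·0.667 = 0.954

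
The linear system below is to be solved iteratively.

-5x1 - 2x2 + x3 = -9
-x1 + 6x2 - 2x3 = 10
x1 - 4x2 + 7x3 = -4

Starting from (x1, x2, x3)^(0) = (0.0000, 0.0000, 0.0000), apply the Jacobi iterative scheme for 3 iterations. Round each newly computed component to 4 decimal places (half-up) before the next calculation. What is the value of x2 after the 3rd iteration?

Iteration 1:
  x1 = (-9 - (-2)·0.0000 - (1)·0.0000) / (-5) = 1.8000
  x2 = (10 - (-1)·0.0000 - (-2)·0.0000) / (6) = 1.6667
  x3 = (-4 - (1)·0.0000 - (-4)·0.0000) / (7) = -0.5714
Iteration 2:
  x1 = (-9 - (-2)·1.6667 - (1)·-0.5714) / (-5) = 1.0190
  x2 = (10 - (-1)·1.8000 - (-2)·-0.5714) / (6) = 1.7762
  x3 = (-4 - (1)·1.8000 - (-4)·1.6667) / (7) = 0.1238
Iteration 3:
  x1 = (-9 - (-2)·1.7762 - (1)·0.1238) / (-5) = 1.1143
  x2 = (10 - (-1)·1.0190 - (-2)·0.1238) / (6) = 1.8778
  x3 = (-4 - (1)·1.0190 - (-4)·1.7762) / (7) = 0.2980

1.8778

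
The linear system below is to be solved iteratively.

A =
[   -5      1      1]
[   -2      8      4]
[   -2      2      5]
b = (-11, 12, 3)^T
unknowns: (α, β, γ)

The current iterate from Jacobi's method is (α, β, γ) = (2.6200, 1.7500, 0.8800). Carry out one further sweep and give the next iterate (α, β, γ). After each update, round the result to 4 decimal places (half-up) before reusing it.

(2.7260, 1.7150, 0.9480)

One sweep:
  α = (-11 - (1)·1.7500 - (1)·0.8800) / (-5) = 2.7260
  β = (12 - (-2)·2.6200 - (4)·0.8800) / (8) = 1.7150
  γ = (3 - (-2)·2.6200 - (2)·1.7500) / (5) = 0.9480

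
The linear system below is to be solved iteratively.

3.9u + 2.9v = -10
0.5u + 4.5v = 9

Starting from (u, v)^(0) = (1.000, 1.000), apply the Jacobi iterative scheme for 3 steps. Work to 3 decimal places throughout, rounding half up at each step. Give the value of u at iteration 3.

-4.325

Iteration 1:
  u = (-10 - (2.9)·1.000) / (3.9) = -3.308
  v = (9 - (0.5)·1.000) / (4.5) = 1.889
Iteration 2:
  u = (-10 - (2.9)·1.889) / (3.9) = -3.969
  v = (9 - (0.5)·-3.308) / (4.5) = 2.368
Iteration 3:
  u = (-10 - (2.9)·2.368) / (3.9) = -4.325
  v = (9 - (0.5)·-3.969) / (4.5) = 2.441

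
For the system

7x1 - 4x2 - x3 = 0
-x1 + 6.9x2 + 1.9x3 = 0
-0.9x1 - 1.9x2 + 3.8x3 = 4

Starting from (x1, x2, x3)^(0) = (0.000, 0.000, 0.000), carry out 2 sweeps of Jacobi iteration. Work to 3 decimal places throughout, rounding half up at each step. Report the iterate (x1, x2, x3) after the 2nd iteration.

Iteration 1:
  x1 = (0 - (-4)·0.000 - (-1)·0.000) / (7) = 0.000
  x2 = (0 - (-1)·0.000 - (1.9)·0.000) / (6.9) = 0.000
  x3 = (4 - (-0.9)·0.000 - (-1.9)·0.000) / (3.8) = 1.053
Iteration 2:
  x1 = (0 - (-4)·0.000 - (-1)·1.053) / (7) = 0.150
  x2 = (0 - (-1)·0.000 - (1.9)·1.053) / (6.9) = -0.290
  x3 = (4 - (-0.9)·0.000 - (-1.9)·0.000) / (3.8) = 1.053

(0.150, -0.290, 1.053)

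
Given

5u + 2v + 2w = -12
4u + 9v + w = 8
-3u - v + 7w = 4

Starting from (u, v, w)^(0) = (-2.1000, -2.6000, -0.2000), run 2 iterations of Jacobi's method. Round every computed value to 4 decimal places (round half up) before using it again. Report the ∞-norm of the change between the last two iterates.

Iteration 1:
  u = (-12 - (2)·-2.6000 - (2)·-0.2000) / (5) = -1.2800
  v = (8 - (4)·-2.1000 - (1)·-0.2000) / (9) = 1.8444
  w = (4 - (-3)·-2.1000 - (-1)·-2.6000) / (7) = -0.7000
Iteration 2:
  u = (-12 - (2)·1.8444 - (2)·-0.7000) / (5) = -2.8578
  v = (8 - (4)·-1.2800 - (1)·-0.7000) / (9) = 1.5356
  w = (4 - (-3)·-1.2800 - (-1)·1.8444) / (7) = 0.2863
Change: (-1.5778, -0.3088, 0.9863) → max |·| = 1.5778

1.5778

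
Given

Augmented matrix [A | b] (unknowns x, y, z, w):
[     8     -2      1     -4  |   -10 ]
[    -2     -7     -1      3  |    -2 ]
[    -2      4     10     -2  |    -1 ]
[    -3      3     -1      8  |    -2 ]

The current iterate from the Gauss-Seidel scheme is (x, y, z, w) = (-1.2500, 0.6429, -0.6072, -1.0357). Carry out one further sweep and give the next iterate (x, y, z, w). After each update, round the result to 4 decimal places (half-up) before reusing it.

One sweep:
  x = (-10 - (-2)·0.6429 - (1)·-0.6072 - (-4)·-1.0357) / (8) = -1.5312
  y = (-2 - (-2)·-1.5312 - (-1)·-0.6072 - (3)·-1.0357) / (-7) = 0.3661
  z = (-1 - (-2)·-1.5312 - (4)·0.3661 - (-2)·-1.0357) / (10) = -0.7598
  w = (-2 - (-3)·-1.5312 - (3)·0.3661 - (-1)·-0.7598) / (8) = -1.0565

(-1.5312, 0.3661, -0.7598, -1.0565)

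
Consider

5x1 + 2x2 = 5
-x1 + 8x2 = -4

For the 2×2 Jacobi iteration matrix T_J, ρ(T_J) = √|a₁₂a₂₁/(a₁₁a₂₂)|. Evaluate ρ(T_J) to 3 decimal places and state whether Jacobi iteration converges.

0.224

a₁₂a₂₁/(a₁₁a₂₂) = (2)·(-1) / ((5)·(8)) = -0.050000
ρ = √|-0.050000| = √0.050000 = 0.224
ρ < 1, so Jacobi converges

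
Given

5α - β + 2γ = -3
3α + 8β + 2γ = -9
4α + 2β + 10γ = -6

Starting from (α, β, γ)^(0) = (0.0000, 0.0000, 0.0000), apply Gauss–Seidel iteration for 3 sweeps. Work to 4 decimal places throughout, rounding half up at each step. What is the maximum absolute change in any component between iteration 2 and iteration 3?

0.0090

Iteration 1:
  α = (-3 - (-1)·0.0000 - (2)·0.0000) / (5) = -0.6000
  β = (-9 - (3)·-0.6000 - (2)·0.0000) / (8) = -0.9000
  γ = (-6 - (4)·-0.6000 - (2)·-0.9000) / (10) = -0.1800
Iteration 2:
  α = (-3 - (-1)·-0.9000 - (2)·-0.1800) / (5) = -0.7080
  β = (-9 - (3)·-0.7080 - (2)·-0.1800) / (8) = -0.8145
  γ = (-6 - (4)·-0.7080 - (2)·-0.8145) / (10) = -0.1539
Iteration 3:
  α = (-3 - (-1)·-0.8145 - (2)·-0.1539) / (5) = -0.7013
  β = (-9 - (3)·-0.7013 - (2)·-0.1539) / (8) = -0.8235
  γ = (-6 - (4)·-0.7013 - (2)·-0.8235) / (10) = -0.1548
Change: (0.0067, -0.0090, -0.0009) → max |·| = 0.0090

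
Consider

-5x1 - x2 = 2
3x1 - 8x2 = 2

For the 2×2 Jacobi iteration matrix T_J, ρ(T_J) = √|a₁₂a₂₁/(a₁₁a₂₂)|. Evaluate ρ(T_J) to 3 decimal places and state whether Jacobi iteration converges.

a₁₂a₂₁/(a₁₁a₂₂) = (-1)·(3) / ((-5)·(-8)) = -0.075000
ρ = √|-0.075000| = √0.075000 = 0.274
ρ < 1, so Jacobi converges

0.274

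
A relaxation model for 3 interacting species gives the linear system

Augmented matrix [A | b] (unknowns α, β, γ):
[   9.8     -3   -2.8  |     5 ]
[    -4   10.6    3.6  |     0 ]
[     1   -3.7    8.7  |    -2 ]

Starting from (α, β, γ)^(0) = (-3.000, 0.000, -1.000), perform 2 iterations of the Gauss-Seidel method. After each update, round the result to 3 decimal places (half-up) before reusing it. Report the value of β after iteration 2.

0.259

Iteration 1:
  α = (5 - (-3)·0.000 - (-2.8)·-1.000) / (9.8) = 0.224
  β = (0 - (-4)·0.224 - (3.6)·-1.000) / (10.6) = 0.424
  γ = (-2 - (1)·0.224 - (-3.7)·0.424) / (8.7) = -0.075
Iteration 2:
  α = (5 - (-3)·0.424 - (-2.8)·-0.075) / (9.8) = 0.619
  β = (0 - (-4)·0.619 - (3.6)·-0.075) / (10.6) = 0.259
  γ = (-2 - (1)·0.619 - (-3.7)·0.259) / (8.7) = -0.191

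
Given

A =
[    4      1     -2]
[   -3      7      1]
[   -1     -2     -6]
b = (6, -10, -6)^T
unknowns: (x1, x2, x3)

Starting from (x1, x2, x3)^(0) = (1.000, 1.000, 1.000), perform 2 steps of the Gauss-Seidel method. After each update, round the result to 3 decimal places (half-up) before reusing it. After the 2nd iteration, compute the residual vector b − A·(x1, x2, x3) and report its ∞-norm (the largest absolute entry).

0.470

Iteration 1:
  x1 = (6 - (1)·1.000 - (-2)·1.000) / (4) = 1.750
  x2 = (-10 - (-3)·1.750 - (1)·1.000) / (7) = -0.821
  x3 = (-6 - (-1)·1.750 - (-2)·-0.821) / (-6) = 0.982
Iteration 2:
  x1 = (6 - (1)·-0.821 - (-2)·0.982) / (4) = 2.196
  x2 = (-10 - (-3)·2.196 - (1)·0.982) / (7) = -0.628
  x3 = (-6 - (-1)·2.196 - (-2)·-0.628) / (-6) = 0.843
Residual b − A·x = (-0.470, 0.141, -0.002); ∞-norm = 0.470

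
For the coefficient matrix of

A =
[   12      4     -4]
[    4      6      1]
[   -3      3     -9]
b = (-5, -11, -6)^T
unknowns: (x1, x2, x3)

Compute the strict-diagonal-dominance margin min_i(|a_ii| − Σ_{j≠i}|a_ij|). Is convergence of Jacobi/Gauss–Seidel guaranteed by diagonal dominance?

1

row 1: |12| − (4+4) = 4
row 2: |6| − (4+1) = 1
row 3: |-9| − (3+3) = 3
minimum over rows = 1 → strictly diagonally dominant (convergence guaranteed)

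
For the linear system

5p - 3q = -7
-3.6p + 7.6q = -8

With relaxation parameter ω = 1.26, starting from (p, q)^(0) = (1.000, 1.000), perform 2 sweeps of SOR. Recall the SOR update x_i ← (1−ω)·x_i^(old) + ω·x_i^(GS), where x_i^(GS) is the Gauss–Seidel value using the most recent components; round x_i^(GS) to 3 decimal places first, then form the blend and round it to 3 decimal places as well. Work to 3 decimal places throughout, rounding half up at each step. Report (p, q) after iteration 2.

Iteration 1:
  p: GS value = (-7 - (-3)·1.000) / (5) = -0.800;  p ← (1−ω)·1.000 + ω·-0.800 = -1.268
  q: GS value = (-8 - (-3.6)·-1.268) / (7.6) = -1.653;  q ← (1−ω)·1.000 + ω·-1.653 = -2.343
Iteration 2:
  p: GS value = (-7 - (-3)·-2.343) / (5) = -2.806;  p ← (1−ω)·-1.268 + ω·-2.806 = -3.206
  q: GS value = (-8 - (-3.6)·-3.206) / (7.6) = -2.571;  q ← (1−ω)·-2.343 + ω·-2.571 = -2.630

(-3.206, -2.630)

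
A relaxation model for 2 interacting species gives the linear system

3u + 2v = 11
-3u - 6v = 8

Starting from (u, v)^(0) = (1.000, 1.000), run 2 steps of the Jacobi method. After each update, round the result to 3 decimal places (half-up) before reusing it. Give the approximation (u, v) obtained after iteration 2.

Iteration 1:
  u = (11 - (2)·1.000) / (3) = 3.000
  v = (8 - (-3)·1.000) / (-6) = -1.833
Iteration 2:
  u = (11 - (2)·-1.833) / (3) = 4.889
  v = (8 - (-3)·3.000) / (-6) = -2.833

(4.889, -2.833)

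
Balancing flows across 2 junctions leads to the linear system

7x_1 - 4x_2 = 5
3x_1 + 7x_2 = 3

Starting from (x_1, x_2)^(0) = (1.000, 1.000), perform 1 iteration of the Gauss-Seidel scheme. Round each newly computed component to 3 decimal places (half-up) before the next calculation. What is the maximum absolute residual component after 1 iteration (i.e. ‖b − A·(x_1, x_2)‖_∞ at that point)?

Iteration 1:
  x_1 = (5 - (-4)·1.000) / (7) = 1.286
  x_2 = (3 - (3)·1.286) / (7) = -0.123
Residual b − A·x = (-4.494, 0.003); ∞-norm = 4.494

4.494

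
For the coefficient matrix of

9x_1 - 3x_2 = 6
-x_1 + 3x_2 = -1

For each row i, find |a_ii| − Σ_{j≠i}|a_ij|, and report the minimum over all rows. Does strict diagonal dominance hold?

row 1: |9| − (3) = 6
row 2: |3| − (1) = 2
minimum over rows = 2 → strictly diagonally dominant (convergence guaranteed)

2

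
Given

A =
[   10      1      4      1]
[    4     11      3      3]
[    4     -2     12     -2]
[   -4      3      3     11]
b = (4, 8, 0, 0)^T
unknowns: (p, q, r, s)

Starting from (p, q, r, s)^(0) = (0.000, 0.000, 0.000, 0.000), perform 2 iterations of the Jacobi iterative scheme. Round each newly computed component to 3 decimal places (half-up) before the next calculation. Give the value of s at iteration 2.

Iteration 1:
  p = (4 - (1)·0.000 - (4)·0.000 - (1)·0.000) / (10) = 0.400
  q = (8 - (4)·0.000 - (3)·0.000 - (3)·0.000) / (11) = 0.727
  r = (0 - (4)·0.000 - (-2)·0.000 - (-2)·0.000) / (12) = 0.000
  s = (0 - (-4)·0.000 - (3)·0.000 - (3)·0.000) / (11) = 0.000
Iteration 2:
  p = (4 - (1)·0.727 - (4)·0.000 - (1)·0.000) / (10) = 0.327
  q = (8 - (4)·0.400 - (3)·0.000 - (3)·0.000) / (11) = 0.582
  r = (0 - (4)·0.400 - (-2)·0.727 - (-2)·0.000) / (12) = -0.012
  s = (0 - (-4)·0.400 - (3)·0.727 - (3)·0.000) / (11) = -0.053

-0.053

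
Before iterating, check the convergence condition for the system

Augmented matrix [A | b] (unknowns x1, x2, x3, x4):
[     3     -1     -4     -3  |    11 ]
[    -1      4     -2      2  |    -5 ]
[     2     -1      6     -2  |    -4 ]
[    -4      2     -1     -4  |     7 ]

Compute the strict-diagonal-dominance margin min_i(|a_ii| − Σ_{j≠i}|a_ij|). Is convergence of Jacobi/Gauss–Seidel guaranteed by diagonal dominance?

-5

row 1: |3| − (1+4+3) = -5
row 2: |4| − (1+2+2) = -1
row 3: |6| − (2+1+2) = 1
row 4: |-4| − (4+2+1) = -3
minimum over rows = -5 → not strictly diagonally dominant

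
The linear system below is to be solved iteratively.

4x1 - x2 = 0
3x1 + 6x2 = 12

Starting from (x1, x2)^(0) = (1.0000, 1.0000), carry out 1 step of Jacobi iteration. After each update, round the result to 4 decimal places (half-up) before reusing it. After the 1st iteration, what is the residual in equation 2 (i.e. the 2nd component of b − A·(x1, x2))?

Iteration 1:
  x1 = (0 - (-1)·1.0000) / (4) = 0.2500
  x2 = (12 - (3)·1.0000) / (6) = 1.5000
Residual b − A·x = (0.5000, 2.2500)

2.2500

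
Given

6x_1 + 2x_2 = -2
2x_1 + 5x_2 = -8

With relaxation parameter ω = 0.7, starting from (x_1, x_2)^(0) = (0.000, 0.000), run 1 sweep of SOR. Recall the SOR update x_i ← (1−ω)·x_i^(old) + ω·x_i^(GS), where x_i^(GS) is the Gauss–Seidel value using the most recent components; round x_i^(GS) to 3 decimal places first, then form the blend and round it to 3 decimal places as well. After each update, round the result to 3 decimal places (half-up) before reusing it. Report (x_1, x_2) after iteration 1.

Iteration 1:
  x_1: GS value = (-2 - (2)·0.000) / (6) = -0.333;  x_1 ← (1−ω)·0.000 + ω·-0.333 = -0.233
  x_2: GS value = (-8 - (2)·-0.233) / (5) = -1.507;  x_2 ← (1−ω)·0.000 + ω·-1.507 = -1.055

(-0.233, -1.055)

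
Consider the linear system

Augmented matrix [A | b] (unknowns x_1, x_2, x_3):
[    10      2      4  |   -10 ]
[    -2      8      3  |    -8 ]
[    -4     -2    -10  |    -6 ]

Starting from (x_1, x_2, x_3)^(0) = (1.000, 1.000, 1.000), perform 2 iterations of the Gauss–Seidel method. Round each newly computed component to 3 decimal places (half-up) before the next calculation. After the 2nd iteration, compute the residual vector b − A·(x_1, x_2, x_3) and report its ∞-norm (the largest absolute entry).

Iteration 1:
  x_1 = (-10 - (2)·1.000 - (4)·1.000) / (10) = -1.600
  x_2 = (-8 - (-2)·-1.600 - (3)·1.000) / (8) = -1.775
  x_3 = (-6 - (-4)·-1.600 - (-2)·-1.775) / (-10) = 1.595
Iteration 2:
  x_1 = (-10 - (2)·-1.775 - (4)·1.595) / (10) = -1.283
  x_2 = (-8 - (-2)·-1.283 - (3)·1.595) / (8) = -1.919
  x_3 = (-6 - (-4)·-1.283 - (-2)·-1.919) / (-10) = 1.497
Residual b − A·x = (0.680, 0.295, 0.000); ∞-norm = 0.680

0.680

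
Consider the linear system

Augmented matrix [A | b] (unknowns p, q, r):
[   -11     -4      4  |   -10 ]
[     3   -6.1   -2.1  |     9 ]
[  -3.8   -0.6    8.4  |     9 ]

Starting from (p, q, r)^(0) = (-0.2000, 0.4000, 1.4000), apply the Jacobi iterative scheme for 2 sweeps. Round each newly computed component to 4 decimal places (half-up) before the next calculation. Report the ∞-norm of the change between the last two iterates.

Iteration 1:
  p = (-10 - (-4)·0.4000 - (4)·1.4000) / (-11) = 1.2727
  q = (9 - (3)·-0.2000 - (-2.1)·1.4000) / (-6.1) = -2.0557
  r = (9 - (-3.8)·-0.2000 - (-0.6)·0.4000) / (8.4) = 1.0095
Iteration 2:
  p = (-10 - (-4)·-2.0557 - (4)·1.0095) / (-11) = 2.0237
  q = (9 - (3)·1.2727 - (-2.1)·1.0095) / (-6.1) = -1.1970
  r = (9 - (-3.8)·1.2727 - (-0.6)·-2.0557) / (8.4) = 1.5003
Change: (0.7510, 0.8587, 0.4908) → max |·| = 0.8587

0.8587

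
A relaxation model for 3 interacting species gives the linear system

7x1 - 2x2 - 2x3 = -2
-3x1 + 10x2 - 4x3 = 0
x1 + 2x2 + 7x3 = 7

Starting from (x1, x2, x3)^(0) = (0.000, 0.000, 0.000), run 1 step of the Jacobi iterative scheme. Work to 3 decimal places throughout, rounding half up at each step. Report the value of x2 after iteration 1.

0.000

Iteration 1:
  x1 = (-2 - (-2)·0.000 - (-2)·0.000) / (7) = -0.286
  x2 = (0 - (-3)·0.000 - (-4)·0.000) / (10) = 0.000
  x3 = (7 - (1)·0.000 - (2)·0.000) / (7) = 1.000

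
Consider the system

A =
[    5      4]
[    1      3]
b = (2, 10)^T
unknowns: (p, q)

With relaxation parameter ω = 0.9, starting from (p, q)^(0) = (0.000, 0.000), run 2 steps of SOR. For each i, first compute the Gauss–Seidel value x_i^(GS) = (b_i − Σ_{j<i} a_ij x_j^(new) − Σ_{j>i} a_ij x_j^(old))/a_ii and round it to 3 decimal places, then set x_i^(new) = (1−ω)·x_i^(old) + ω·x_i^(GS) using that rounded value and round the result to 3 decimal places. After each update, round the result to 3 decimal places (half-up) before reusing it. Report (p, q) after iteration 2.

Iteration 1:
  p: GS value = (2 - (4)·0.000) / (5) = 0.400;  p ← (1−ω)·0.000 + ω·0.400 = 0.360
  q: GS value = (10 - (1)·0.360) / (3) = 3.213;  q ← (1−ω)·0.000 + ω·3.213 = 2.892
Iteration 2:
  p: GS value = (2 - (4)·2.892) / (5) = -1.914;  p ← (1−ω)·0.360 + ω·-1.914 = -1.687
  q: GS value = (10 - (1)·-1.687) / (3) = 3.896;  q ← (1−ω)·2.892 + ω·3.896 = 3.796

(-1.687, 3.796)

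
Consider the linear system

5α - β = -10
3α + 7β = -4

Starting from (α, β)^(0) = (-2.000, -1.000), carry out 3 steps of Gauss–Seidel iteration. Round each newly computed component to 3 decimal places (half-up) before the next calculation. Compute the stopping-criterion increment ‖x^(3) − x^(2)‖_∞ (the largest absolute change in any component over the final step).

Iteration 1:
  α = (-10 - (-1)·-1.000) / (5) = -2.200
  β = (-4 - (3)·-2.200) / (7) = 0.371
Iteration 2:
  α = (-10 - (-1)·0.371) / (5) = -1.926
  β = (-4 - (3)·-1.926) / (7) = 0.254
Iteration 3:
  α = (-10 - (-1)·0.254) / (5) = -1.949
  β = (-4 - (3)·-1.949) / (7) = 0.264
Change: (-0.023, 0.010) → max |·| = 0.023

0.023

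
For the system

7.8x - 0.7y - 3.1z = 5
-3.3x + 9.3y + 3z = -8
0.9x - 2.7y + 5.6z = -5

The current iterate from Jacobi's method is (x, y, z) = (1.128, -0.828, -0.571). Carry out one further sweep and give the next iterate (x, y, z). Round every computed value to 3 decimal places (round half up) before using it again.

One sweep:
  x = (5 - (-0.7)·-0.828 - (-3.1)·-0.571) / (7.8) = 0.340
  y = (-8 - (-3.3)·1.128 - (3)·-0.571) / (9.3) = -0.276
  z = (-5 - (0.9)·1.128 - (-2.7)·-0.828) / (5.6) = -1.473

(0.340, -0.276, -1.473)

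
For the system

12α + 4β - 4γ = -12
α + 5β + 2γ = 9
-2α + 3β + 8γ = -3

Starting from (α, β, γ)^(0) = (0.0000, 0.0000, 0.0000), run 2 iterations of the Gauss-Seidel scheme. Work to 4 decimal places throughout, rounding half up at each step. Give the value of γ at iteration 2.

Iteration 1:
  α = (-12 - (4)·0.0000 - (-4)·0.0000) / (12) = -1.0000
  β = (9 - (1)·-1.0000 - (2)·0.0000) / (5) = 2.0000
  γ = (-3 - (-2)·-1.0000 - (3)·2.0000) / (8) = -1.3750
Iteration 2:
  α = (-12 - (4)·2.0000 - (-4)·-1.3750) / (12) = -2.1250
  β = (9 - (1)·-2.1250 - (2)·-1.3750) / (5) = 2.7750
  γ = (-3 - (-2)·-2.1250 - (3)·2.7750) / (8) = -1.9469

-1.9469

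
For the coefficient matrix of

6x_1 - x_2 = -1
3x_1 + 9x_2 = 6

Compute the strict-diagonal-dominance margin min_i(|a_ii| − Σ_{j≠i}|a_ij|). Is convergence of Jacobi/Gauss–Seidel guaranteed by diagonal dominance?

row 1: |6| − (1) = 5
row 2: |9| − (3) = 6
minimum over rows = 5 → strictly diagonally dominant (convergence guaranteed)

5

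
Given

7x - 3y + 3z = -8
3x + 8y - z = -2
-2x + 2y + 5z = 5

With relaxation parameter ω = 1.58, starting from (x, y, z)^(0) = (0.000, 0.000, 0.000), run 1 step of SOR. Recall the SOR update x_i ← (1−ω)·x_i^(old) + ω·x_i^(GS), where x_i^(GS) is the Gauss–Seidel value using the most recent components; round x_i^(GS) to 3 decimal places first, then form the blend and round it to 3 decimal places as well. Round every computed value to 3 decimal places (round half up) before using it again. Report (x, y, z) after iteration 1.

Iteration 1:
  x: GS value = (-8 - (-3)·0.000 - (3)·0.000) / (7) = -1.143;  x ← (1−ω)·0.000 + ω·-1.143 = -1.806
  y: GS value = (-2 - (3)·-1.806 - (-1)·0.000) / (8) = 0.427;  y ← (1−ω)·0.000 + ω·0.427 = 0.675
  z: GS value = (5 - (-2)·-1.806 - (2)·0.675) / (5) = 0.008;  z ← (1−ω)·0.000 + ω·0.008 = 0.013

(-1.806, 0.675, 0.013)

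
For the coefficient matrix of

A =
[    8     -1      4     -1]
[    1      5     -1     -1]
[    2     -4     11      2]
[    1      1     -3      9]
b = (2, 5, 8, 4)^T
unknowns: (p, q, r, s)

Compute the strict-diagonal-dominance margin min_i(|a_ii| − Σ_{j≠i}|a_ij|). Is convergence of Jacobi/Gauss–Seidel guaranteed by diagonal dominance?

2

row 1: |8| − (1+4+1) = 2
row 2: |5| − (1+1+1) = 2
row 3: |11| − (2+4+2) = 3
row 4: |9| − (1+1+3) = 4
minimum over rows = 2 → strictly diagonally dominant (convergence guaranteed)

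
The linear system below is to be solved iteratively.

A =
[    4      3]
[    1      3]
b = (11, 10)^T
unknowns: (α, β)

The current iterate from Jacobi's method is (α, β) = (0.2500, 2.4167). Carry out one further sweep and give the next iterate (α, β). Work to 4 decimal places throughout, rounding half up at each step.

One sweep:
  α = (11 - (3)·2.4167) / (4) = 0.9375
  β = (10 - (1)·0.2500) / (3) = 3.2500

(0.9375, 3.2500)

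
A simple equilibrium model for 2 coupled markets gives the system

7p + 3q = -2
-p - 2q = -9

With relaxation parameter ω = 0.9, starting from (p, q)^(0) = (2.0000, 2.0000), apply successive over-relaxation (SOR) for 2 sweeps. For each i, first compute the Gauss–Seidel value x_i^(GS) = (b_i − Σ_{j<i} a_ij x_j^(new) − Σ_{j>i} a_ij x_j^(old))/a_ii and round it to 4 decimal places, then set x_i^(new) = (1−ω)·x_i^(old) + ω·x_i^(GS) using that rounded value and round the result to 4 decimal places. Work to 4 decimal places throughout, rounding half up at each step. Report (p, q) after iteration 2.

(-2.1232, 5.4677)

Iteration 1:
  p: GS value = (-2 - (3)·2.0000) / (7) = -1.1429;  p ← (1−ω)·2.0000 + ω·-1.1429 = -0.8286
  q: GS value = (-9 - (-1)·-0.8286) / (-2) = 4.9143;  q ← (1−ω)·2.0000 + ω·4.9143 = 4.6229
Iteration 2:
  p: GS value = (-2 - (3)·4.6229) / (7) = -2.2670;  p ← (1−ω)·-0.8286 + ω·-2.2670 = -2.1232
  q: GS value = (-9 - (-1)·-2.1232) / (-2) = 5.5616;  q ← (1−ω)·4.6229 + ω·5.5616 = 5.4677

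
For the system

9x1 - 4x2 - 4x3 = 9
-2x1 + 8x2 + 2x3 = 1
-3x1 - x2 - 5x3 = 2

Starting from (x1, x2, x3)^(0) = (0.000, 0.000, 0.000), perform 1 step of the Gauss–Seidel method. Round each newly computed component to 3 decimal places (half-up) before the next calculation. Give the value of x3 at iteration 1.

Iteration 1:
  x1 = (9 - (-4)·0.000 - (-4)·0.000) / (9) = 1.000
  x2 = (1 - (-2)·1.000 - (2)·0.000) / (8) = 0.375
  x3 = (2 - (-3)·1.000 - (-1)·0.375) / (-5) = -1.075

-1.075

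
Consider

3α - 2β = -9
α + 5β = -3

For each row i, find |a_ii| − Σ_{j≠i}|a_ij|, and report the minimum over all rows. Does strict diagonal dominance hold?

row 1: |3| − (2) = 1
row 2: |5| − (1) = 4
minimum over rows = 1 → strictly diagonally dominant (convergence guaranteed)

1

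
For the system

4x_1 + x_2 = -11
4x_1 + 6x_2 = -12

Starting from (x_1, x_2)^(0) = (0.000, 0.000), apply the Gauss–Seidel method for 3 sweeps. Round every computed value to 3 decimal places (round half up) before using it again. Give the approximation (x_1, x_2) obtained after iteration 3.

(-2.701, -0.199)

Iteration 1:
  x_1 = (-11 - (1)·0.000) / (4) = -2.750
  x_2 = (-12 - (4)·-2.750) / (6) = -0.167
Iteration 2:
  x_1 = (-11 - (1)·-0.167) / (4) = -2.708
  x_2 = (-12 - (4)·-2.708) / (6) = -0.195
Iteration 3:
  x_1 = (-11 - (1)·-0.195) / (4) = -2.701
  x_2 = (-12 - (4)·-2.701) / (6) = -0.199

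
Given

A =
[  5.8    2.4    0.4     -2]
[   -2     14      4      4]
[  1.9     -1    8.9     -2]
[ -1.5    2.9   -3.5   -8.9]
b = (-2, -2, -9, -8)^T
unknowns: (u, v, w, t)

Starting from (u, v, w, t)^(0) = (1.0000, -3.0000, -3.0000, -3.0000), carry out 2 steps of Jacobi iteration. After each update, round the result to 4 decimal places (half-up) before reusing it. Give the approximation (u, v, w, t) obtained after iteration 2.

(-0.5784, 0.2394, -0.6238, 2.3252)

Iteration 1:
  u = (-2 - (2.4)·-3.0000 - (0.4)·-3.0000 - (-2)·-3.0000) / (5.8) = 0.0690
  v = (-2 - (-2)·1.0000 - (4)·-3.0000 - (4)·-3.0000) / (14) = 1.7143
  w = (-9 - (1.9)·1.0000 - (-1)·-3.0000 - (-2)·-3.0000) / (8.9) = -2.2360
  t = (-8 - (-1.5)·1.0000 - (2.9)·-3.0000 - (-3.5)·-3.0000) / (-8.9) = 0.9326
Iteration 2:
  u = (-2 - (2.4)·1.7143 - (0.4)·-2.2360 - (-2)·0.9326) / (5.8) = -0.5784
  v = (-2 - (-2)·0.0690 - (4)·-2.2360 - (4)·0.9326) / (14) = 0.2394
  w = (-9 - (1.9)·0.0690 - (-1)·1.7143 - (-2)·0.9326) / (8.9) = -0.6238
  t = (-8 - (-1.5)·0.0690 - (2.9)·1.7143 - (-3.5)·-2.2360) / (-8.9) = 2.3252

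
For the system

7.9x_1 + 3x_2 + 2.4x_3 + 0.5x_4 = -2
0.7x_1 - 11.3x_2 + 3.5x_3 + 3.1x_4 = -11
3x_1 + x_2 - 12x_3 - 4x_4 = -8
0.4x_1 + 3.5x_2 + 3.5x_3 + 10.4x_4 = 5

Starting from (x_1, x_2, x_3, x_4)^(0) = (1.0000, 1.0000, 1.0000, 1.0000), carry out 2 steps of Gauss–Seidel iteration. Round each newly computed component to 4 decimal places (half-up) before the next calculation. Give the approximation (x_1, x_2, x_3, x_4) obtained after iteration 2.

(-0.8809, 0.9685, 0.5452, 0.0052)

Iteration 1:
  x_1 = (-2 - (3)·1.0000 - (2.4)·1.0000 - (0.5)·1.0000) / (7.9) = -1.0000
  x_2 = (-11 - (0.7)·-1.0000 - (3.5)·1.0000 - (3.1)·1.0000) / (-11.3) = 1.4956
  x_3 = (-8 - (3)·-1.0000 - (1)·1.4956 - (-4)·1.0000) / (-12) = 0.2080
  x_4 = (5 - (0.4)·-1.0000 - (3.5)·1.4956 - (3.5)·0.2080) / (10.4) = -0.0541
Iteration 2:
  x_1 = (-2 - (3)·1.4956 - (2.4)·0.2080 - (0.5)·-0.0541) / (7.9) = -0.8809
  x_2 = (-11 - (0.7)·-0.8809 - (3.5)·0.2080 - (3.1)·-0.0541) / (-11.3) = 0.9685
  x_3 = (-8 - (3)·-0.8809 - (1)·0.9685 - (-4)·-0.0541) / (-12) = 0.5452
  x_4 = (5 - (0.4)·-0.8809 - (3.5)·0.9685 - (3.5)·0.5452) / (10.4) = 0.0052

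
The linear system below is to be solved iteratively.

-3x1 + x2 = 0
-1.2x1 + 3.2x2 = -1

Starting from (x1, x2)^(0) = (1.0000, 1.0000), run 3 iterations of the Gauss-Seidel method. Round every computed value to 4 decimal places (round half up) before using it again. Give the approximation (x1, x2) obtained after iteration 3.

(-0.1120, -0.3545)

Iteration 1:
  x1 = (0 - (1)·1.0000) / (-3) = 0.3333
  x2 = (-1 - (-1.2)·0.3333) / (3.2) = -0.1875
Iteration 2:
  x1 = (0 - (1)·-0.1875) / (-3) = -0.0625
  x2 = (-1 - (-1.2)·-0.0625) / (3.2) = -0.3359
Iteration 3:
  x1 = (0 - (1)·-0.3359) / (-3) = -0.1120
  x2 = (-1 - (-1.2)·-0.1120) / (3.2) = -0.3545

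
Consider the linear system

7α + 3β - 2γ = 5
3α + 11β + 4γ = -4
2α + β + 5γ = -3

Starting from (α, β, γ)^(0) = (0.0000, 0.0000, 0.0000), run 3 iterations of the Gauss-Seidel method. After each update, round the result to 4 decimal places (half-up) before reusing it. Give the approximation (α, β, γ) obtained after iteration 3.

Iteration 1:
  α = (5 - (3)·0.0000 - (-2)·0.0000) / (7) = 0.7143
  β = (-4 - (3)·0.7143 - (4)·0.0000) / (11) = -0.5584
  γ = (-3 - (2)·0.7143 - (1)·-0.5584) / (5) = -0.7740
Iteration 2:
  α = (5 - (3)·-0.5584 - (-2)·-0.7740) / (7) = 0.7325
  β = (-4 - (3)·0.7325 - (4)·-0.7740) / (11) = -0.2820
  γ = (-3 - (2)·0.7325 - (1)·-0.2820) / (5) = -0.8366
Iteration 3:
  α = (5 - (3)·-0.2820 - (-2)·-0.8366) / (7) = 0.5961
  β = (-4 - (3)·0.5961 - (4)·-0.8366) / (11) = -0.2220
  γ = (-3 - (2)·0.5961 - (1)·-0.2220) / (5) = -0.7940

(0.5961, -0.2220, -0.7940)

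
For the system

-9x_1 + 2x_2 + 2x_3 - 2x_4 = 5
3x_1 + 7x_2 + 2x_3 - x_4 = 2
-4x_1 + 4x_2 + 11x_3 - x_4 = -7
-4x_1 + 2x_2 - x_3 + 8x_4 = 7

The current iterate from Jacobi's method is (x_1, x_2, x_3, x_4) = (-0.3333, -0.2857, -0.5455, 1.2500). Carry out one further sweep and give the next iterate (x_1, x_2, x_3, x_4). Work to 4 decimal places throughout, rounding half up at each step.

(-1.0180, 0.7630, -0.5400, 0.7116)

One sweep:
  x_1 = (5 - (2)·-0.2857 - (2)·-0.5455 - (-2)·1.2500) / (-9) = -1.0180
  x_2 = (2 - (3)·-0.3333 - (2)·-0.5455 - (-1)·1.2500) / (7) = 0.7630
  x_3 = (-7 - (-4)·-0.3333 - (4)·-0.2857 - (-1)·1.2500) / (11) = -0.5400
  x_4 = (7 - (-4)·-0.3333 - (2)·-0.2857 - (-1)·-0.5455) / (8) = 0.7116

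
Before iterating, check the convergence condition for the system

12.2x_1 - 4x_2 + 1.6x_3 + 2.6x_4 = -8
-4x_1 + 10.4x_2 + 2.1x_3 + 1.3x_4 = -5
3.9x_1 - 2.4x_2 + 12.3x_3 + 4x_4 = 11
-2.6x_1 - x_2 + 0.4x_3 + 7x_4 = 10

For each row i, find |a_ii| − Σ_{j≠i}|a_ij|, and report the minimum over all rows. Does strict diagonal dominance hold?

2

row 1: |12.2| − (4+1.6+2.6) = 4
row 2: |10.4| − (4+2.1+1.3) = 3
row 3: |12.3| − (3.9+2.4+4) = 2
row 4: |7| − (2.6+1+0.4) = 3
minimum over rows = 2 → strictly diagonally dominant (convergence guaranteed)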